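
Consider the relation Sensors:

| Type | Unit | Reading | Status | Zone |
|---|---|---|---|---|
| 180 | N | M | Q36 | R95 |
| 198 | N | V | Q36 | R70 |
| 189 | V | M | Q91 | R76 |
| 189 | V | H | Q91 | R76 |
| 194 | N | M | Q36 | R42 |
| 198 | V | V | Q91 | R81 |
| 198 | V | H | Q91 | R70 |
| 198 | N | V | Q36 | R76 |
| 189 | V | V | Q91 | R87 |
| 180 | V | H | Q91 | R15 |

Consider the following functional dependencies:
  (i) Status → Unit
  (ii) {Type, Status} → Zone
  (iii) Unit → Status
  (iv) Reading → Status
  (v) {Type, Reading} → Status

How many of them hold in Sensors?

(i) Status → Unit: every LHS value maps to a single RHS value — holds.
(ii) {Type, Status} → Zone: (Type=198, Status=Q36): 2 rows → Zone takes values {R70, R76} — violation; (Type=189, Status=Q91): 3 rows → Zone takes values {R76, R87} — violation; (Type=198, Status=Q91): 2 rows → Zone takes values {R81, R70} — violation — fails.
(iii) Unit → Status: every LHS value maps to a single RHS value — holds.
(iv) Reading → Status: Reading=M: 3 rows → Status takes values {Q36, Q91} — violation; Reading=V: 4 rows → Status takes values {Q36, Q91} — violation — fails.
(v) {Type, Reading} → Status: (Type=198, Reading=V): 3 rows → Status takes values {Q36, Q91} — violation — fails.
2 of the 5 dependencies hold.

2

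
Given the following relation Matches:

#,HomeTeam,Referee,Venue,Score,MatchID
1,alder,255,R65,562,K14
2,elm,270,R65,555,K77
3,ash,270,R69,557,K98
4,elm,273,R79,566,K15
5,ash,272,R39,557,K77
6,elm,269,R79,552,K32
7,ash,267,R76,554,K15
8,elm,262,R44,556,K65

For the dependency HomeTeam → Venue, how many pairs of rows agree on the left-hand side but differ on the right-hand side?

8

HomeTeam=elm: violating pairs (2,4), (2,6), (2,8), (4,8), (6,8) — 5 pairs.
HomeTeam=ash: violating pairs (3,5), (3,7), (5,7) — 3 pairs.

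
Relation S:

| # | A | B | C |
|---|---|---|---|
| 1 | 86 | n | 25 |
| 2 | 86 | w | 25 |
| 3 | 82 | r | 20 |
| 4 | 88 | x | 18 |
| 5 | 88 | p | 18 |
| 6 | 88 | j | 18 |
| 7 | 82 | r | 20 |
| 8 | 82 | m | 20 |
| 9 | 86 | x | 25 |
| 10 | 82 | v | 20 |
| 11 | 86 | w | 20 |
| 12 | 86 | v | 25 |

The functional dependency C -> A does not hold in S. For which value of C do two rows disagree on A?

C=25: rows 1, 2, 9, 12 → A = 86, 86, 86, 86 ✓
C=20: rows 3, 7, 8, 10, 11 → A takes values {82, 86} — violation
C=18: rows 4, 5, 6 → A = 88, 88, 88 ✓
The only C value with inconsistent A is C=20.

20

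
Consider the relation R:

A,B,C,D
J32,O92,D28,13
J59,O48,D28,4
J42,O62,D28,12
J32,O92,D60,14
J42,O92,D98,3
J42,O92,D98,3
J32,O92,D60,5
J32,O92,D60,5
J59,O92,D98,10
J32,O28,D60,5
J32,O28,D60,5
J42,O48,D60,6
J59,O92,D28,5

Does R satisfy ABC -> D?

(A=J32, B=O92, C=D28): 1 row → D = 13 ✓
(A=J59, B=O48, C=D28): 1 row → D = 4 ✓
(A=J42, B=O62, C=D28): 1 row → D = 12 ✓
(A=J32, B=O92, C=D60): 3 rows → D takes values {14, 5} — violation
(A=J42, B=O92, C=D98): 2 rows → D = 3, 3 ✓
(A=J59, B=O92, C=D98): 1 row → D = 10 ✓
(A=J32, B=O28, C=D60): 2 rows → D = 5, 5 ✓
(A=J42, B=O48, C=D60): 1 row → D = 6 ✓
(A=J59, B=O92, C=D28): 1 row → D = 5 ✓
Two rows agree on ABC but differ on D, so ABC -> D does not hold.

No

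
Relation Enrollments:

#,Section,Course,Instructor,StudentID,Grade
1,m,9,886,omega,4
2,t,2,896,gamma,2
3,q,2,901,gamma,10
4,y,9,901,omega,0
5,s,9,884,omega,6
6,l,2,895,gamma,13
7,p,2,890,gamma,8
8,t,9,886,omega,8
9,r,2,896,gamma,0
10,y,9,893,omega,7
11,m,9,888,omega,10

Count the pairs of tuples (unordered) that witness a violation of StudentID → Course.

StudentID=omega: all 6 rows agree on Course — 0 pairs.
StudentID=gamma: all 5 rows agree on Course — 0 pairs.

0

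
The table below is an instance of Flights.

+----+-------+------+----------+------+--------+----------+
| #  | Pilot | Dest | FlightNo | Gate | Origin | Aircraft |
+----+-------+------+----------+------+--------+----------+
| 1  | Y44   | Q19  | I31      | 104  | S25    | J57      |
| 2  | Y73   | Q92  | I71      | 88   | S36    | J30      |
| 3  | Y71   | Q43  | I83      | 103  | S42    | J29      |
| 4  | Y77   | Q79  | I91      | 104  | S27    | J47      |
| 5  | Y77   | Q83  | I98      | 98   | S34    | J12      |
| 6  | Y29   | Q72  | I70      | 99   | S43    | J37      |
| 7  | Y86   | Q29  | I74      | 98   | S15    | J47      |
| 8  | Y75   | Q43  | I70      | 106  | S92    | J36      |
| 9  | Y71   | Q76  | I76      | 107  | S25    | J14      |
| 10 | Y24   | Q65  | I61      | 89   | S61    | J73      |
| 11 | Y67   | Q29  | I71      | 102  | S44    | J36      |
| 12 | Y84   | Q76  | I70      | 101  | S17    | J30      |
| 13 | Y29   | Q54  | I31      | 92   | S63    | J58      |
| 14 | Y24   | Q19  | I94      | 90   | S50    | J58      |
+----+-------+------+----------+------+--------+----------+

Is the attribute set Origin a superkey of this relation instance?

Rows 1 and 9 have the same Origin value Origin=S25 but are distinct tuples, so Origin does not determine every attribute — not a superkey.

No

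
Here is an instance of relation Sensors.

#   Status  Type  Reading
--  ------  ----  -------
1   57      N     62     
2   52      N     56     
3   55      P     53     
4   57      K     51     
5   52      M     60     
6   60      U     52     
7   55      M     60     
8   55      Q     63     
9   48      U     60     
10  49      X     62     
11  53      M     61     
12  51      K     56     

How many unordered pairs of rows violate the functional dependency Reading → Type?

Reading=62: violating pairs (1,10) — 1 pair.
Reading=56: violating pairs (2,12) — 1 pair.
Reading=60: violating pairs (5,9), (7,9) — 2 pairs.

4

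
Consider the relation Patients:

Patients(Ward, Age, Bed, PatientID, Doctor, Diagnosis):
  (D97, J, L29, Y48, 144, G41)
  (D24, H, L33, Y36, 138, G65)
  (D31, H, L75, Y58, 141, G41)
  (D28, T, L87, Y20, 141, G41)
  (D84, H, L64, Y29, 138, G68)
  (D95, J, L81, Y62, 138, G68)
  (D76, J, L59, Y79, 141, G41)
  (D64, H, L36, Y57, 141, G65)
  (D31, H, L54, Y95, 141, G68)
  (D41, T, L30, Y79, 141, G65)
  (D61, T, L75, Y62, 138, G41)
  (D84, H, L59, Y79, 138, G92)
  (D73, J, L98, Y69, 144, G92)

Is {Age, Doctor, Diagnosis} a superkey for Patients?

All 13 rows have distinct {Age, Doctor, Diagnosis} values, so {Age, Doctor, Diagnosis} → (all attributes) holds and {Age, Doctor, Diagnosis} is a superkey.

Yes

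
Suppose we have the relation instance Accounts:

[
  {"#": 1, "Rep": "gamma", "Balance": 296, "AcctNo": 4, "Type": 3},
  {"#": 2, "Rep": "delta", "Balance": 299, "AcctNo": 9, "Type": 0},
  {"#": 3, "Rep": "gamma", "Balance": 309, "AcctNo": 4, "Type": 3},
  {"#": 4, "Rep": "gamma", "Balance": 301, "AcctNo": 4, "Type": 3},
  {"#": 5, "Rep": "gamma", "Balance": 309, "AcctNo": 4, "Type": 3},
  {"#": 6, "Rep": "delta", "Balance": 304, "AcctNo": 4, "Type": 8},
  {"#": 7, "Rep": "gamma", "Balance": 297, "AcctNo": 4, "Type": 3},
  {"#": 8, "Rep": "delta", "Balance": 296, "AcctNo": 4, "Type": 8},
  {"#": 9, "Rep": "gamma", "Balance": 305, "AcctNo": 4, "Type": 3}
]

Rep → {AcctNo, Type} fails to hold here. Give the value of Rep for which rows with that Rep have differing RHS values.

delta

Rep=gamma: rows 1, 3, 4, 5, 7, 9 → {AcctNo,Type} = (4, 3), (4, 3), (4, 3), (4, 3), (4, 3), (4, 3) ✓
Rep=delta: rows 2, 6, 8 → {AcctNo,Type} takes values {(9, 0), (4, 8)} — violation
The only Rep value with inconsistent RHS is Rep=delta.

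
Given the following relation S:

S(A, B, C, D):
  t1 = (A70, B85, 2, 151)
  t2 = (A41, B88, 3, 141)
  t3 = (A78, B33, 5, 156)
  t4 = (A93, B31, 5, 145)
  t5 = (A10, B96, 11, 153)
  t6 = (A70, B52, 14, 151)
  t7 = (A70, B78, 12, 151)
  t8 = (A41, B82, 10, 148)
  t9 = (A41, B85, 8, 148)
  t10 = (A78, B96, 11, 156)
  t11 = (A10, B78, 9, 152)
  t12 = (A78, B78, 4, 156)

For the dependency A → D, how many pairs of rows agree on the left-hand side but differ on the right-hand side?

A=A70: all 3 rows agree on D — 0 pairs.
A=A41: violating pairs (2,8), (2,9) — 2 pairs.
A=A78: all 3 rows agree on D — 0 pairs.
A=A10: violating pairs (5,11) — 1 pair.

3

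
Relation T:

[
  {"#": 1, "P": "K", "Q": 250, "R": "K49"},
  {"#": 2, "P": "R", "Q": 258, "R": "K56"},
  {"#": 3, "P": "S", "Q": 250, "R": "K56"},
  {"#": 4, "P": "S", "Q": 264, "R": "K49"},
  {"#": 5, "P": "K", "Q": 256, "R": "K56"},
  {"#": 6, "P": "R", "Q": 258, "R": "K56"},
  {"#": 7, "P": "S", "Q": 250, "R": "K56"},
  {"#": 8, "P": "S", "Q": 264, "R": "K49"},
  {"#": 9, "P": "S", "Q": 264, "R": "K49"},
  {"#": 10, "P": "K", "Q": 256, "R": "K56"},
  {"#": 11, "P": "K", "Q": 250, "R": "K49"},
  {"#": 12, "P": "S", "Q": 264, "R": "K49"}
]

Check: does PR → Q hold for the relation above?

(P=K, R=K49): rows 1, 11 → Q = 250, 250 ✓
(P=R, R=K56): rows 2, 6 → Q = 258, 258 ✓
(P=S, R=K56): rows 3, 7 → Q = 250, 250 ✓
(P=S, R=K49): rows 4, 8, 9, 12 → Q = 264, 264, 264, 264 ✓
(P=K, R=K56): rows 5, 10 → Q = 256, 256 ✓
Every PR value is associated with a single Q value, so PR → Q holds.

Yes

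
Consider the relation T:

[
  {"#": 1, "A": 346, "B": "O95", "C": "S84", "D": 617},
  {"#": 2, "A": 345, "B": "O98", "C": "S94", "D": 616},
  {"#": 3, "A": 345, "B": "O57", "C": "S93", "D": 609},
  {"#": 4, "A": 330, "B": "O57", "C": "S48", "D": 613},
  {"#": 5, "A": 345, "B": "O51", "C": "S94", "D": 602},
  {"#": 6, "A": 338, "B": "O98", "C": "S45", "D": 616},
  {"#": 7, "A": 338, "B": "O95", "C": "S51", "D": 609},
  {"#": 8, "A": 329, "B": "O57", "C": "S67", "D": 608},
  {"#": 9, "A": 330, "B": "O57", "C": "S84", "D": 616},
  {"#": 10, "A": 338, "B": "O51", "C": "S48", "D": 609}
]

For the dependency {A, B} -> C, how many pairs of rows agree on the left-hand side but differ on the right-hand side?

1

(A=330, B=O57): violating pairs (4,9) — 1 pair.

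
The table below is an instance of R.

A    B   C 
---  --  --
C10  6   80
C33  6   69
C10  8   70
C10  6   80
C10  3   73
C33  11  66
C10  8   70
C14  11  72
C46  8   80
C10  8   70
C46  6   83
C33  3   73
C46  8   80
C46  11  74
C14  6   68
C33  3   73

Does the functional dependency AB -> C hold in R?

(A=C10, B=6): 2 rows → C = 80, 80 ✓
(A=C33, B=6): 1 row → C = 69 ✓
(A=C10, B=8): 3 rows → C = 70, 70, 70 ✓
(A=C10, B=3): 1 row → C = 73 ✓
(A=C33, B=11): 1 row → C = 66 ✓
(A=C14, B=11): 1 row → C = 72 ✓
(A=C46, B=8): 2 rows → C = 80, 80 ✓
(A=C46, B=6): 1 row → C = 83 ✓
(A=C33, B=3): 2 rows → C = 73, 73 ✓
(A=C46, B=11): 1 row → C = 74 ✓
(A=C14, B=6): 1 row → C = 68 ✓
Every AB value is associated with a single C value, so AB -> C holds.

Yes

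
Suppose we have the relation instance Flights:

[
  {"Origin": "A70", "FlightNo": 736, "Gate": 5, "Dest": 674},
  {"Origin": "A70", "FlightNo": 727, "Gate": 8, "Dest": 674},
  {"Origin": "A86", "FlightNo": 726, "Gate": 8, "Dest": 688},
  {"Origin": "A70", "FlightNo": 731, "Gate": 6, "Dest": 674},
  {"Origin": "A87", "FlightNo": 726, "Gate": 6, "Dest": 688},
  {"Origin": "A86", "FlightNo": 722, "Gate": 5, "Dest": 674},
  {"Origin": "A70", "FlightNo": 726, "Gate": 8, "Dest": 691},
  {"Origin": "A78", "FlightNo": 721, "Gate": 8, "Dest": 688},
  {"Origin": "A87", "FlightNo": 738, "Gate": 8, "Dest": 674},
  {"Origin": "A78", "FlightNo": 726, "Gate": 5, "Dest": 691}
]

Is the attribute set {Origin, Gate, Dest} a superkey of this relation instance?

Yes

All 10 rows have distinct {Origin, Gate, Dest} values, so {Origin, Gate, Dest} → (all attributes) holds and {Origin, Gate, Dest} is a superkey.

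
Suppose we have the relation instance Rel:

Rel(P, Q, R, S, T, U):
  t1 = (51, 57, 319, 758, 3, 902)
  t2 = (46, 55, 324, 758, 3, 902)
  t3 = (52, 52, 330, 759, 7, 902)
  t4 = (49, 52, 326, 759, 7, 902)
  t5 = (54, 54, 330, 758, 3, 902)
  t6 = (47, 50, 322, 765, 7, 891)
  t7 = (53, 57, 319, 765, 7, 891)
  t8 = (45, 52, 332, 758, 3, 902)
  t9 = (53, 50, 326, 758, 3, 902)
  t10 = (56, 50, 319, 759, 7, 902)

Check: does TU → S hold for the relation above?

(T=3, U=902): rows 1, 2, 5, 8, 9 → S = 758, 758, 758, 758, 758 ✓
(T=7, U=902): rows 3, 4, 10 → S = 759, 759, 759 ✓
(T=7, U=891): rows 6, 7 → S = 765, 765 ✓
Every TU value is associated with a single S value, so TU → S holds.

Yes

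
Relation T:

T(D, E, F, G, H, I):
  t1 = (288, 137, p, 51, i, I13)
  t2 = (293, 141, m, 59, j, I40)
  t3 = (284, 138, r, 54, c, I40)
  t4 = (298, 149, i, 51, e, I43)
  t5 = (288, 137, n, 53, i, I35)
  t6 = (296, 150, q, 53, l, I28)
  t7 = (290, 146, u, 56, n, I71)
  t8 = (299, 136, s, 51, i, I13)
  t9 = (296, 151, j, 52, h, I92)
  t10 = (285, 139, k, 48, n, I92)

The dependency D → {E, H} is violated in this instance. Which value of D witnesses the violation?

296

D=288: rows 1, 5 → {E,H} = (137, i), (137, i) ✓
D=293: row 2 → {E,H} = (141, j) ✓
D=284: row 3 → {E,H} = (138, c) ✓
D=298: row 4 → {E,H} = (149, e) ✓
D=296: rows 6, 9 → {E,H} takes values {(150, l), (151, h)} — violation
D=290: row 7 → {E,H} = (146, n) ✓
D=299: row 8 → {E,H} = (136, i) ✓
D=285: row 10 → {E,H} = (139, n) ✓
The only D value with inconsistent RHS is D=296.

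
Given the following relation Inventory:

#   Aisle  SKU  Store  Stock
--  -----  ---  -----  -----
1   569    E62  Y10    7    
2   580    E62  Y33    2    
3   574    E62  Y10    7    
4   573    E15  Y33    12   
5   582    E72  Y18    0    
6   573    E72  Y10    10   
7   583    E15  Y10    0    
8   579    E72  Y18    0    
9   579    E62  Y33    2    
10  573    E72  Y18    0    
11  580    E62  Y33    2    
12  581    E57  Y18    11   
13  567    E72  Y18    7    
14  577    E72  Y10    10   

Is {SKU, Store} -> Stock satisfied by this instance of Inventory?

(SKU=E62, Store=Y10): rows 1, 3 → Stock = 7, 7 ✓
(SKU=E62, Store=Y33): rows 2, 9, 11 → Stock = 2, 2, 2 ✓
(SKU=E15, Store=Y33): row 4 → Stock = 12 ✓
(SKU=E72, Store=Y18): rows 5, 8, 10, 13 → Stock takes values {0, 7} — violation
(SKU=E72, Store=Y10): rows 6, 14 → Stock = 10, 10 ✓
(SKU=E15, Store=Y10): row 7 → Stock = 0 ✓
(SKU=E57, Store=Y18): row 12 → Stock = 11 ✓
Two rows agree on {SKU, Store} but differ on Stock, so {SKU, Store} -> Stock does not hold.

No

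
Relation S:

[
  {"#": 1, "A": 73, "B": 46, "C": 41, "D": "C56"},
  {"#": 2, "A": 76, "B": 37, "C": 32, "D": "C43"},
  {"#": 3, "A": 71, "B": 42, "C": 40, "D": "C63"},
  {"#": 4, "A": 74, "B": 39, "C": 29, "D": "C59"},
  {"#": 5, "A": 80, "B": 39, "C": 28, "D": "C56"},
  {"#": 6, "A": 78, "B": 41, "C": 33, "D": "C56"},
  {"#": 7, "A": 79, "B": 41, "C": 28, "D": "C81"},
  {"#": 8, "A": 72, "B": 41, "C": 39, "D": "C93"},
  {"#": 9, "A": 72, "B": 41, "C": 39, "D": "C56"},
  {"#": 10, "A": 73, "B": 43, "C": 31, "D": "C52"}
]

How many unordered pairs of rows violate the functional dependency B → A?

B=39: violating pairs (4,5) — 1 pair.
B=41: violating pairs (6,7), (6,8), (6,9), (7,8), (7,9) — 5 pairs.

6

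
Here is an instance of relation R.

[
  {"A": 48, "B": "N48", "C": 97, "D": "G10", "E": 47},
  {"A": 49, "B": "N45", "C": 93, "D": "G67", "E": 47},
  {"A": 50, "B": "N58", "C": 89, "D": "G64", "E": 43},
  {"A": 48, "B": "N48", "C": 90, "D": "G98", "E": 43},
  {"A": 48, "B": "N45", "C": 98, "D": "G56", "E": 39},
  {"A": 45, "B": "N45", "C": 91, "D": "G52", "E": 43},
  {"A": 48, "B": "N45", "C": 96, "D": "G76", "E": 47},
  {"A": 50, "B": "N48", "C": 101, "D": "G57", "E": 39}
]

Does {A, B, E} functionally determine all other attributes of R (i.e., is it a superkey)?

Yes

All 8 rows have distinct {A, B, E} values, so {A, B, E} → (all attributes) holds and {A, B, E} is a superkey.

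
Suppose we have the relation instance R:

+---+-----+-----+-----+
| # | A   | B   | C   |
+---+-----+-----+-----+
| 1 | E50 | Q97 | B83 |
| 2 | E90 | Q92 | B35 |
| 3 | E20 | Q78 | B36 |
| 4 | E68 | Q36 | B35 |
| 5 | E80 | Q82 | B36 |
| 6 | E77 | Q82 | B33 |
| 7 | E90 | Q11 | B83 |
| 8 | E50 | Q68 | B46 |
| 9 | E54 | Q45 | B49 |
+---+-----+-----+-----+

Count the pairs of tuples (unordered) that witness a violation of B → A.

1

B=Q82: violating pairs (5,6) — 1 pair.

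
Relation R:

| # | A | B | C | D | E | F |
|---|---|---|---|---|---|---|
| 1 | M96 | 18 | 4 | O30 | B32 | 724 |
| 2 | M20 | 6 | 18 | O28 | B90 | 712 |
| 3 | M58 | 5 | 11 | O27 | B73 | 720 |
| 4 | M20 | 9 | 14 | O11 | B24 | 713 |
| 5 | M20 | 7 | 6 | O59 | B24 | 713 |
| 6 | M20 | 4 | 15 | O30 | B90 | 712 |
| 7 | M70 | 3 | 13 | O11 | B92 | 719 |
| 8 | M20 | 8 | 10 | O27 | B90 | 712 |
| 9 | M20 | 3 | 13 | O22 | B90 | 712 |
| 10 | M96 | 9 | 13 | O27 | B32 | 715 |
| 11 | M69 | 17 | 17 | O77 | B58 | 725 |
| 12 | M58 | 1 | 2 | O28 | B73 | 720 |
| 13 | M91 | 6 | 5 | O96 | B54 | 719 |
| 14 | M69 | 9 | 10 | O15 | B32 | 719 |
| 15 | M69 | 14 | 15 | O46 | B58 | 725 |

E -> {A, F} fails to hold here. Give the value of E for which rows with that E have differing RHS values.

E=B32: rows 1, 10, 14 → {A,F} takes values {(M96, 724), (M96, 715), (M69, 719)} — violation
E=B90: rows 2, 6, 8, 9 → {A,F} = (M20, 712), (M20, 712), (M20, 712), (M20, 712) ✓
E=B73: rows 3, 12 → {A,F} = (M58, 720), (M58, 720) ✓
E=B24: rows 4, 5 → {A,F} = (M20, 713), (M20, 713) ✓
E=B92: row 7 → {A,F} = (M70, 719) ✓
E=B58: rows 11, 15 → {A,F} = (M69, 725), (M69, 725) ✓
E=B54: row 13 → {A,F} = (M91, 719) ✓
The only E value with inconsistent RHS is E=B32.

B32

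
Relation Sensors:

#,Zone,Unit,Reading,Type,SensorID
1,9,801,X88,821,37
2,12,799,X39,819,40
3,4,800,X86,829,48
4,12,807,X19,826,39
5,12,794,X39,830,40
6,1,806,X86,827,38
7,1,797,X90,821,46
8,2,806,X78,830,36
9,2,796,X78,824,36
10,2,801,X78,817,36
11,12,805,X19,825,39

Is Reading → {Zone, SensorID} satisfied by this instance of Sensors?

Reading=X88: row 1 → {Zone,SensorID} = (9, 37) ✓
Reading=X39: rows 2, 5 → {Zone,SensorID} = (12, 40), (12, 40) ✓
Reading=X86: rows 3, 6 → {Zone,SensorID} takes values {(4, 48), (1, 38)} — violation
Reading=X19: rows 4, 11 → {Zone,SensorID} = (12, 39), (12, 39) ✓
Reading=X90: row 7 → {Zone,SensorID} = (1, 46) ✓
Reading=X78: rows 8, 9, 10 → {Zone,SensorID} = (2, 36), (2, 36), (2, 36) ✓
Two rows agree on Reading but differ on {Zone, SensorID}, so Reading → {Zone, SensorID} does not hold.

No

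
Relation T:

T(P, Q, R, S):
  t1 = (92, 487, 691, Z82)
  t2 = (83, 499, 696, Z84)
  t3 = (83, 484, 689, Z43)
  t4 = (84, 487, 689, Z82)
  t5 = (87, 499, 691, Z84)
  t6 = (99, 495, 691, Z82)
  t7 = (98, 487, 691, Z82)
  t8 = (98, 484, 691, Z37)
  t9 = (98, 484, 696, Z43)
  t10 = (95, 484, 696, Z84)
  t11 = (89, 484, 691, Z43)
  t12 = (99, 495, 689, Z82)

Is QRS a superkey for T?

No

Rows 1 and 7 have the same QRS value (Q=487, R=691, S=Z82) but are distinct tuples, so QRS does not determine every attribute — not a superkey.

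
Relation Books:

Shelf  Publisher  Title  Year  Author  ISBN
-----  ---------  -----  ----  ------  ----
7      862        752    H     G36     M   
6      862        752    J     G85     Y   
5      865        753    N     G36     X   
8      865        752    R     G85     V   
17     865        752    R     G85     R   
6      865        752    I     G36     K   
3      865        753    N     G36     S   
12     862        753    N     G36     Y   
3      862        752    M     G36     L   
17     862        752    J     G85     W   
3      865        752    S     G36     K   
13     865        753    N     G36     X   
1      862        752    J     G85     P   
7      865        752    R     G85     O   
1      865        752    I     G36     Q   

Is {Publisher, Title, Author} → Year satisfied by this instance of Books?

No

(Publisher=862, Title=752, Author=G36): 2 rows → Year takes values {H, M} — violation
(Publisher=862, Title=752, Author=G85): 3 rows → Year = J, J, J ✓
(Publisher=865, Title=753, Author=G36): 3 rows → Year = N, N, N ✓
(Publisher=865, Title=752, Author=G85): 3 rows → Year = R, R, R ✓
(Publisher=865, Title=752, Author=G36): 3 rows → Year takes values {I, S} — violation
(Publisher=862, Title=753, Author=G36): 1 row → Year = N ✓
Two rows agree on {Publisher, Title, Author} but differ on Year, so {Publisher, Title, Author} → Year does not hold.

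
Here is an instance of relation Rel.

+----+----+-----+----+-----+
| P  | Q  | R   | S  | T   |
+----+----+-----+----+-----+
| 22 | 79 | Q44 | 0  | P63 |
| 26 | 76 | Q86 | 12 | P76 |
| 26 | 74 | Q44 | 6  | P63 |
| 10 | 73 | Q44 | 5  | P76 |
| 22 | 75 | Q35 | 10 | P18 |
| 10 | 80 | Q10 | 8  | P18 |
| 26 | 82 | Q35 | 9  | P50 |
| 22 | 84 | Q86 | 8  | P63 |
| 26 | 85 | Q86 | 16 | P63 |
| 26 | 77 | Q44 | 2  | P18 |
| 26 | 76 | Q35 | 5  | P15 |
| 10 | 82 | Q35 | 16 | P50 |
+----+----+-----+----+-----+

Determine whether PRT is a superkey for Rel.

All 12 rows have distinct PRT values, so PRT → (all attributes) holds and PRT is a superkey.

Yes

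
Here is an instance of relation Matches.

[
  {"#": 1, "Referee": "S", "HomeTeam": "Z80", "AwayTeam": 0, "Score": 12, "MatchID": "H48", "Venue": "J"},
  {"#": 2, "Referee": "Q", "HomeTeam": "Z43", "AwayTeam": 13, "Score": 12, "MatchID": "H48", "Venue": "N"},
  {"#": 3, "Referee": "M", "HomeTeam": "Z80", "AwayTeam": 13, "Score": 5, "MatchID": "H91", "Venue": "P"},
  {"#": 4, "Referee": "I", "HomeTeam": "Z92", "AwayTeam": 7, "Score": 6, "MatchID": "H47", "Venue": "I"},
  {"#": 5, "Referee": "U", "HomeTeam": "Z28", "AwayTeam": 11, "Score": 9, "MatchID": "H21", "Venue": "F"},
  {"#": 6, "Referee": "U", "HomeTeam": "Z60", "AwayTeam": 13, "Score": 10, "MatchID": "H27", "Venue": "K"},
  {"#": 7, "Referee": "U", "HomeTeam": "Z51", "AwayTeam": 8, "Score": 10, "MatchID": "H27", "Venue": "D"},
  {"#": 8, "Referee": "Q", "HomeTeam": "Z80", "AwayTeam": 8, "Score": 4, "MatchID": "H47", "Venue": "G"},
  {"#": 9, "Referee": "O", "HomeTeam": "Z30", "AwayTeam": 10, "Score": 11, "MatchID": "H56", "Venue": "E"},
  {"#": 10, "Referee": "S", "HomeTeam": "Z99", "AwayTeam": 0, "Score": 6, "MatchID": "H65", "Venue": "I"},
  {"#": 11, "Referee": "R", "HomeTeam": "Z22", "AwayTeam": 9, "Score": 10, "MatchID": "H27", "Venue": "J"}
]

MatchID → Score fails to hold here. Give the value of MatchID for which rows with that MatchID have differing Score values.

MatchID=H48: rows 1, 2 → Score = 12, 12 ✓
MatchID=H91: row 3 → Score = 5 ✓
MatchID=H47: rows 4, 8 → Score takes values {6, 4} — violation
MatchID=H21: row 5 → Score = 9 ✓
MatchID=H27: rows 6, 7, 11 → Score = 10, 10, 10 ✓
MatchID=H56: row 9 → Score = 11 ✓
MatchID=H65: row 10 → Score = 6 ✓
The only MatchID value with inconsistent Score is MatchID=H47.

H47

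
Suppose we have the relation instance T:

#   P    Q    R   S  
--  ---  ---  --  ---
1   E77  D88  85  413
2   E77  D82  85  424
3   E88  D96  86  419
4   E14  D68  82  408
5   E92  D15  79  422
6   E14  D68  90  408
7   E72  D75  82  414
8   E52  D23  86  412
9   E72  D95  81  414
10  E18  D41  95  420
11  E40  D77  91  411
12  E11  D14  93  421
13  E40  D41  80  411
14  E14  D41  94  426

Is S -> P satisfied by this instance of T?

Yes

S=413: row 1 → P = E77 ✓
S=424: row 2 → P = E77 ✓
S=419: row 3 → P = E88 ✓
S=408: rows 4, 6 → P = E14, E14 ✓
S=422: row 5 → P = E92 ✓
S=414: rows 7, 9 → P = E72, E72 ✓
S=412: row 8 → P = E52 ✓
S=420: row 10 → P = E18 ✓
S=411: rows 11, 13 → P = E40, E40 ✓
S=421: row 12 → P = E11 ✓
S=426: row 14 → P = E14 ✓
Every S value is associated with a single P value, so S -> P holds.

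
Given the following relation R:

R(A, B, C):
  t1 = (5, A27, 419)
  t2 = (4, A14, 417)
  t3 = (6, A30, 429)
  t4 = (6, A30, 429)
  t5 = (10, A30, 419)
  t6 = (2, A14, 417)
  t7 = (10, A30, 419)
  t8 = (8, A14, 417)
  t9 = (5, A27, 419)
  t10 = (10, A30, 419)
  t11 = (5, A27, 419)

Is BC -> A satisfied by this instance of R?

No

(B=A27, C=419): rows 1, 9, 11 → A = 5, 5, 5 ✓
(B=A14, C=417): rows 2, 6, 8 → A takes values {4, 2, 8} — violation
(B=A30, C=429): rows 3, 4 → A = 6, 6 ✓
(B=A30, C=419): rows 5, 7, 10 → A = 10, 10, 10 ✓
Two rows agree on BC but differ on A, so BC -> A does not hold.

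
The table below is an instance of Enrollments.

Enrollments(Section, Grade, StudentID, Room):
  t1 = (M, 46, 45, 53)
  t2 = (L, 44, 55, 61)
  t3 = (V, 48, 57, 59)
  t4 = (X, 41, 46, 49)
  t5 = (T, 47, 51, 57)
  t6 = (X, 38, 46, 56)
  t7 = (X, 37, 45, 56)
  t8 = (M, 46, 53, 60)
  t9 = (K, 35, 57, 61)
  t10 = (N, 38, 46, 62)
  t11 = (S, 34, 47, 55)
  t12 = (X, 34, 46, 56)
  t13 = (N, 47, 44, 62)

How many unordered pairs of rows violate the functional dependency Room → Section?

Room=61: violating pairs (2,9) — 1 pair.
Room=56: all 3 rows agree on Section — 0 pairs.
Room=62: all 2 rows agree on Section — 0 pairs.

1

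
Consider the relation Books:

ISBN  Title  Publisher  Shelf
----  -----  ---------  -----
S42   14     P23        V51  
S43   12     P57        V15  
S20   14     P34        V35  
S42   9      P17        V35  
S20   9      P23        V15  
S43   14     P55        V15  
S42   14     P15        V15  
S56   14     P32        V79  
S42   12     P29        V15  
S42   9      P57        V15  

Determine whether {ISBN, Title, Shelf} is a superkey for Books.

All 10 rows have distinct {ISBN, Title, Shelf} values, so {ISBN, Title, Shelf} → (all attributes) holds and {ISBN, Title, Shelf} is a superkey.

Yes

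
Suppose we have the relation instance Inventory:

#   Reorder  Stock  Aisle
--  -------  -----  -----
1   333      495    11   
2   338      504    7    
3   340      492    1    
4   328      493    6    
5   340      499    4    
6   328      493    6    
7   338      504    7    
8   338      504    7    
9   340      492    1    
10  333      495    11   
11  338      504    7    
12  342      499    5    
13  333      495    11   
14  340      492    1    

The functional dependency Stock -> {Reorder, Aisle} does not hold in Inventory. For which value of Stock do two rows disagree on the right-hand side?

499

Stock=495: rows 1, 10, 13 → {Reorder,Aisle} = (333, 11), (333, 11), (333, 11) ✓
Stock=504: rows 2, 7, 8, 11 → {Reorder,Aisle} = (338, 7), (338, 7), (338, 7), (338, 7) ✓
Stock=492: rows 3, 9, 14 → {Reorder,Aisle} = (340, 1), (340, 1), (340, 1) ✓
Stock=493: rows 4, 6 → {Reorder,Aisle} = (328, 6), (328, 6) ✓
Stock=499: rows 5, 12 → {Reorder,Aisle} takes values {(340, 4), (342, 5)} — violation
The only Stock value with inconsistent RHS is Stock=499.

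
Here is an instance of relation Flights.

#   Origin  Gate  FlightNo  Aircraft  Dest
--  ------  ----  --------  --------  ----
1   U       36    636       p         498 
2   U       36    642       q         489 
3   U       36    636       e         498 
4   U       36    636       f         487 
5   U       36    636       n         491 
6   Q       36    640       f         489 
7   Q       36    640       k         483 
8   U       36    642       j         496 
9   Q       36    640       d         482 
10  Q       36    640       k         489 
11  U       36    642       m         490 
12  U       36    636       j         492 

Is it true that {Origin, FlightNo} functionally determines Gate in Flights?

Yes

(Origin=U, FlightNo=636): rows 1, 3, 4, 5, 12 → Gate = 36, 36, 36, 36, 36 ✓
(Origin=U, FlightNo=642): rows 2, 8, 11 → Gate = 36, 36, 36 ✓
(Origin=Q, FlightNo=640): rows 6, 7, 9, 10 → Gate = 36, 36, 36, 36 ✓
Every {Origin, FlightNo} value is associated with a single Gate value, so {Origin, FlightNo} -> Gate holds.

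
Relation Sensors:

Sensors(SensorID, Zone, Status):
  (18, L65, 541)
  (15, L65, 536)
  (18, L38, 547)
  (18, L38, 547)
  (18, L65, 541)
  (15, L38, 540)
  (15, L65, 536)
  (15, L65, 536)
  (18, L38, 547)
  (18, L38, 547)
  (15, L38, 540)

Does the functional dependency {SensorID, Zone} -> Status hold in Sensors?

(SensorID=18, Zone=L65): 2 rows → Status = 541, 541 ✓
(SensorID=15, Zone=L65): 3 rows → Status = 536, 536, 536 ✓
(SensorID=18, Zone=L38): 4 rows → Status = 547, 547, 547, 547 ✓
(SensorID=15, Zone=L38): 2 rows → Status = 540, 540 ✓
Every {SensorID, Zone} value is associated with a single Status value, so {SensorID, Zone} -> Status holds.

Yes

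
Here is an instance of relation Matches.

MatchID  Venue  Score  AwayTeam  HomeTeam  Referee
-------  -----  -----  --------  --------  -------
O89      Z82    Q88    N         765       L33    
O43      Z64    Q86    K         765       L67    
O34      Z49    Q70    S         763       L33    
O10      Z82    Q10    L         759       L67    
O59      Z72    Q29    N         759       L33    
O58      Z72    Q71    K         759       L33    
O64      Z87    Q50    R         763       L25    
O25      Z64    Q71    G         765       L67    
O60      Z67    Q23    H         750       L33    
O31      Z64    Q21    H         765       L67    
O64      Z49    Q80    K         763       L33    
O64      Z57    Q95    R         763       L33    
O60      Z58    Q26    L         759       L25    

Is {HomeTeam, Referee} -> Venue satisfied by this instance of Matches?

(HomeTeam=765, Referee=L33): 1 row → Venue = Z82 ✓
(HomeTeam=765, Referee=L67): 3 rows → Venue = Z64, Z64, Z64 ✓
(HomeTeam=763, Referee=L33): 3 rows → Venue takes values {Z49, Z57} — violation
(HomeTeam=759, Referee=L67): 1 row → Venue = Z82 ✓
(HomeTeam=759, Referee=L33): 2 rows → Venue = Z72, Z72 ✓
(HomeTeam=763, Referee=L25): 1 row → Venue = Z87 ✓
(HomeTeam=750, Referee=L33): 1 row → Venue = Z67 ✓
(HomeTeam=759, Referee=L25): 1 row → Venue = Z58 ✓
Two rows agree on {HomeTeam, Referee} but differ on Venue, so {HomeTeam, Referee} -> Venue does not hold.

No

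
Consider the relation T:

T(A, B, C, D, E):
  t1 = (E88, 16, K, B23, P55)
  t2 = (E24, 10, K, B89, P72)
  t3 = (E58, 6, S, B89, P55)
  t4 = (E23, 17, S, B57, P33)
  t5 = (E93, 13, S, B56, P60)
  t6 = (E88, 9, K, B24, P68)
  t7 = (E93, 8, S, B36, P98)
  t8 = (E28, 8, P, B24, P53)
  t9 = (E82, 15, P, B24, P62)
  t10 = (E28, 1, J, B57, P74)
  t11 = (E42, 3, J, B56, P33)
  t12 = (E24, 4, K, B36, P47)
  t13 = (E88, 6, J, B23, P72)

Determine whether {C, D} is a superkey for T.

No

Rows 8 and 9 have the same {C, D} value (C=P, D=B24) but are distinct tuples, so {C, D} does not determine every attribute — not a superkey.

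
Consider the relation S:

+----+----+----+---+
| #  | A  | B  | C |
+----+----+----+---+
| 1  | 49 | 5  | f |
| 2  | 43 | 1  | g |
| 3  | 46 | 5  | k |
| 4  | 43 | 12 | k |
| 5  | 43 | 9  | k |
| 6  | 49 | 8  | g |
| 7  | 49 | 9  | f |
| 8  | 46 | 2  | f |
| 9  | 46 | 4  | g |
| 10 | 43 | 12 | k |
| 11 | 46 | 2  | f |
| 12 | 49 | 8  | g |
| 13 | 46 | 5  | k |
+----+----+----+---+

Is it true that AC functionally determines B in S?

(A=49, C=f): rows 1, 7 → B takes values {5, 9} — violation
(A=43, C=g): row 2 → B = 1 ✓
(A=46, C=k): rows 3, 13 → B = 5, 5 ✓
(A=43, C=k): rows 4, 5, 10 → B takes values {12, 9} — violation
(A=49, C=g): rows 6, 12 → B = 8, 8 ✓
(A=46, C=f): rows 8, 11 → B = 2, 2 ✓
(A=46, C=g): row 9 → B = 4 ✓
Two rows agree on AC but differ on B, so AC → B does not hold.

No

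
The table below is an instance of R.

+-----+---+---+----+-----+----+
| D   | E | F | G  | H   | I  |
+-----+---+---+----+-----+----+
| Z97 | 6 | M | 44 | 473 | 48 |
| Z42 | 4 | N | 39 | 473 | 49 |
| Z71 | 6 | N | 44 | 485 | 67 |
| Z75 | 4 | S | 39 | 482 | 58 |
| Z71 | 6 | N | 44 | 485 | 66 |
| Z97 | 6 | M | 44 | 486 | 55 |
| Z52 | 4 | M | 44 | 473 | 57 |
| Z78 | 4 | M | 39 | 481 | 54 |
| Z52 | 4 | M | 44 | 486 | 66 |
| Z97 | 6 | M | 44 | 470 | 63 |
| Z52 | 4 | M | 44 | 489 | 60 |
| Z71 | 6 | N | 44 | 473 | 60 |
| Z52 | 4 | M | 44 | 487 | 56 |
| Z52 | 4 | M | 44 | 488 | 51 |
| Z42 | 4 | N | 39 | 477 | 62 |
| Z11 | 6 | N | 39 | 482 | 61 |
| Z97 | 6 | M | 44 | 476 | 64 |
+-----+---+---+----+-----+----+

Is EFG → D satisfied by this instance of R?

(E=6, F=M, G=44): 4 rows → D = Z97, Z97, Z97, Z97 ✓
(E=4, F=N, G=39): 2 rows → D = Z42, Z42 ✓
(E=6, F=N, G=44): 3 rows → D = Z71, Z71, Z71 ✓
(E=4, F=S, G=39): 1 row → D = Z75 ✓
(E=4, F=M, G=44): 5 rows → D = Z52, Z52, Z52, Z52, Z52 ✓
(E=4, F=M, G=39): 1 row → D = Z78 ✓
(E=6, F=N, G=39): 1 row → D = Z11 ✓
Every EFG value is associated with a single D value, so EFG → D holds.

Yes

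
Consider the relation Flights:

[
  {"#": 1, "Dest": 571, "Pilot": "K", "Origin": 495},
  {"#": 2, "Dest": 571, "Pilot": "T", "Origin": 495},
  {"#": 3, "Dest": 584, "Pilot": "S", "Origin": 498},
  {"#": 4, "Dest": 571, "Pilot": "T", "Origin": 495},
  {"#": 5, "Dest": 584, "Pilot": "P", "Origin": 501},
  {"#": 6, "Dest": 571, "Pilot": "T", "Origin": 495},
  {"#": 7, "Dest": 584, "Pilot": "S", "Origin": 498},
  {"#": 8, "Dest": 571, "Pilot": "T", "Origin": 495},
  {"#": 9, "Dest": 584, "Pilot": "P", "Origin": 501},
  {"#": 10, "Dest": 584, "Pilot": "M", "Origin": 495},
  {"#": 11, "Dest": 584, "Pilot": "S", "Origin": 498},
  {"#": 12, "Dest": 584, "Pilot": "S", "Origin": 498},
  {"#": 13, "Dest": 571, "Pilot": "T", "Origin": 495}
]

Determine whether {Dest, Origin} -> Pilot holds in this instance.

(Dest=571, Origin=495): rows 1, 2, 4, 6, 8, 13 → Pilot takes values {K, T} — violation
(Dest=584, Origin=498): rows 3, 7, 11, 12 → Pilot = S, S, S, S ✓
(Dest=584, Origin=501): rows 5, 9 → Pilot = P, P ✓
(Dest=584, Origin=495): row 10 → Pilot = M ✓
Two rows agree on {Dest, Origin} but differ on Pilot, so {Dest, Origin} -> Pilot does not hold.

No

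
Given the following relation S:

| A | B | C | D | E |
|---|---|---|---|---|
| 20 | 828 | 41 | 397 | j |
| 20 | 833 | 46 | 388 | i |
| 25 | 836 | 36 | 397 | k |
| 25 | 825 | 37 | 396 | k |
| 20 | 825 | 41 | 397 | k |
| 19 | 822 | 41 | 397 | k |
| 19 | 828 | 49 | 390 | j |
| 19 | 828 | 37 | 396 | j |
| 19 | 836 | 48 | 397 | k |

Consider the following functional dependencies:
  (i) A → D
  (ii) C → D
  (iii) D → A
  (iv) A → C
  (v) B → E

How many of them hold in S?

(i) A → D: A=20: 3 rows → D takes values {397, 388} — violation; A=25: 2 rows → D takes values {397, 396} — violation; A=19: 4 rows → D takes values {397, 390, 396} — violation — fails.
(ii) C → D: every LHS value maps to a single RHS value — holds.
(iii) D → A: D=397: 5 rows → A takes values {20, 25, 19} — violation; D=396: 2 rows → A takes values {25, 19} — violation — fails.
(iv) A → C: A=20: 3 rows → C takes values {41, 46} — violation; A=25: 2 rows → C takes values {36, 37} — violation; A=19: 4 rows → C takes values {41, 49, 37, 48} — violation — fails.
(v) B → E: every LHS value maps to a single RHS value — holds.
2 of the 5 dependencies hold.

2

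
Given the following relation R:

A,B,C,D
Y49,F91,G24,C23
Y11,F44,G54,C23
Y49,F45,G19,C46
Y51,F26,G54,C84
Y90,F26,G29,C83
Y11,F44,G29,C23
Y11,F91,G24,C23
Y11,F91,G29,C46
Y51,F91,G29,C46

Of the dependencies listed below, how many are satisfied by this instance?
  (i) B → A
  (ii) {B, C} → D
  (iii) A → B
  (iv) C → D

1

(i) B → A: B=F91: 4 rows → A takes values {Y49, Y11, Y51} — violation; B=F26: 2 rows → A takes values {Y51, Y90} — violation — fails.
(ii) {B, C} → D: every LHS value maps to a single RHS value — holds.
(iii) A → B: A=Y49: 2 rows → B takes values {F91, F45} — violation; A=Y11: 4 rows → B takes values {F44, F91} — violation; A=Y51: 2 rows → B takes values {F26, F91} — violation — fails.
(iv) C → D: C=G54: 2 rows → D takes values {C23, C84} — violation; C=G29: 4 rows → D takes values {C83, C23, C46} — violation — fails.
1 of the 4 dependencies holds.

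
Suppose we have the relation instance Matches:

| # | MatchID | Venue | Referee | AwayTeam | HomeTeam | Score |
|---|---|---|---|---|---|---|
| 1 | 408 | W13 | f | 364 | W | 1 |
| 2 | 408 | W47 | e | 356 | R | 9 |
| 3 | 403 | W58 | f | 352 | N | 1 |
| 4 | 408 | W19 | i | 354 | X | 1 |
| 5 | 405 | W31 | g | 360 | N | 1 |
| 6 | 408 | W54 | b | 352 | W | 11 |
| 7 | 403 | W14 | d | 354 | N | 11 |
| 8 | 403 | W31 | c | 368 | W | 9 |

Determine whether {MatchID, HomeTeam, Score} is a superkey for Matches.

Yes

All 8 rows have distinct {MatchID, HomeTeam, Score} values, so {MatchID, HomeTeam, Score} → (all attributes) holds and {MatchID, HomeTeam, Score} is a superkey.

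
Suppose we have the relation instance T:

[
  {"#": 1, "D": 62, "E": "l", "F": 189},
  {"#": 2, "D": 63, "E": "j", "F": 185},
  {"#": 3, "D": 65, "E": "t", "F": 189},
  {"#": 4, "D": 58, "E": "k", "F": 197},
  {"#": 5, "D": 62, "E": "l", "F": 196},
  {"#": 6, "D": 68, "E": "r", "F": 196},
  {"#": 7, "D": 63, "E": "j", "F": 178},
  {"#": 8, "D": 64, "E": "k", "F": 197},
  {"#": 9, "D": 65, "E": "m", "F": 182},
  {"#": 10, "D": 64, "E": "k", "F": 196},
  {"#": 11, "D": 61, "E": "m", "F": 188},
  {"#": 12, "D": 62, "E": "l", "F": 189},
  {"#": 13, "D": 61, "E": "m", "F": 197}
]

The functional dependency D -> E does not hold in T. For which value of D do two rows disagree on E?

D=62: rows 1, 5, 12 → E = l, l, l ✓
D=63: rows 2, 7 → E = j, j ✓
D=65: rows 3, 9 → E takes values {t, m} — violation
D=58: row 4 → E = k ✓
D=68: row 6 → E = r ✓
D=64: rows 8, 10 → E = k, k ✓
D=61: rows 11, 13 → E = m, m ✓
The only D value with inconsistent E is D=65.

65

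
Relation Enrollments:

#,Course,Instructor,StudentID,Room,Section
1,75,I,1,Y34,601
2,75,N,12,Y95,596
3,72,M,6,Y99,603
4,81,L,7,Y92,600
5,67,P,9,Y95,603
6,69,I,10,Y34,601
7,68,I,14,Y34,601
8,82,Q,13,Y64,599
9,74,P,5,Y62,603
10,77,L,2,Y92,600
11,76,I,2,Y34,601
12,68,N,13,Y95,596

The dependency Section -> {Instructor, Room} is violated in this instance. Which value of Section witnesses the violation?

Section=601: rows 1, 6, 7, 11 → {Instructor,Room} = (I, Y34), (I, Y34), (I, Y34), (I, Y34) ✓
Section=596: rows 2, 12 → {Instructor,Room} = (N, Y95), (N, Y95) ✓
Section=603: rows 3, 5, 9 → {Instructor,Room} takes values {(M, Y99), (P, Y95), (P, Y62)} — violation
Section=600: rows 4, 10 → {Instructor,Room} = (L, Y92), (L, Y92) ✓
Section=599: row 8 → {Instructor,Room} = (Q, Y64) ✓
The only Section value with inconsistent RHS is Section=603.

603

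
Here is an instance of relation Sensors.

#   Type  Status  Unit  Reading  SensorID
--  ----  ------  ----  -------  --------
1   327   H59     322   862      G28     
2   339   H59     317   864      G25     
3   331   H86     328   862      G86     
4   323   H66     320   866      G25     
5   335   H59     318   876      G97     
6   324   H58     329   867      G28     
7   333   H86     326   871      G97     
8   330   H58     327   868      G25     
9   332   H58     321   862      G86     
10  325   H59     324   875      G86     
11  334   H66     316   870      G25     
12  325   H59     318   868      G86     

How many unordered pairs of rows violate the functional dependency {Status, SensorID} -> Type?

(Status=H66, SensorID=G25): violating pairs (4,11) — 1 pair.
(Status=H59, SensorID=G86): all 2 rows agree on Type — 0 pairs.

1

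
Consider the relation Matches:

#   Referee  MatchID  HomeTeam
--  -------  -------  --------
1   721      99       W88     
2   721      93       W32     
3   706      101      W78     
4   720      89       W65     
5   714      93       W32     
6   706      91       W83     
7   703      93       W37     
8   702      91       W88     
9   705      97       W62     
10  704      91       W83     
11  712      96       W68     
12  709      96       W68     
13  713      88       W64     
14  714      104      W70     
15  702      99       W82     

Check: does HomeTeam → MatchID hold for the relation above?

HomeTeam=W88: rows 1, 8 → MatchID takes values {99, 91} — violation
HomeTeam=W32: rows 2, 5 → MatchID = 93, 93 ✓
HomeTeam=W78: row 3 → MatchID = 101 ✓
HomeTeam=W65: row 4 → MatchID = 89 ✓
HomeTeam=W83: rows 6, 10 → MatchID = 91, 91 ✓
HomeTeam=W37: row 7 → MatchID = 93 ✓
HomeTeam=W62: row 9 → MatchID = 97 ✓
HomeTeam=W68: rows 11, 12 → MatchID = 96, 96 ✓
HomeTeam=W64: row 13 → MatchID = 88 ✓
HomeTeam=W70: row 14 → MatchID = 104 ✓
HomeTeam=W82: row 15 → MatchID = 99 ✓
Two rows agree on HomeTeam but differ on MatchID, so HomeTeam → MatchID does not hold.

No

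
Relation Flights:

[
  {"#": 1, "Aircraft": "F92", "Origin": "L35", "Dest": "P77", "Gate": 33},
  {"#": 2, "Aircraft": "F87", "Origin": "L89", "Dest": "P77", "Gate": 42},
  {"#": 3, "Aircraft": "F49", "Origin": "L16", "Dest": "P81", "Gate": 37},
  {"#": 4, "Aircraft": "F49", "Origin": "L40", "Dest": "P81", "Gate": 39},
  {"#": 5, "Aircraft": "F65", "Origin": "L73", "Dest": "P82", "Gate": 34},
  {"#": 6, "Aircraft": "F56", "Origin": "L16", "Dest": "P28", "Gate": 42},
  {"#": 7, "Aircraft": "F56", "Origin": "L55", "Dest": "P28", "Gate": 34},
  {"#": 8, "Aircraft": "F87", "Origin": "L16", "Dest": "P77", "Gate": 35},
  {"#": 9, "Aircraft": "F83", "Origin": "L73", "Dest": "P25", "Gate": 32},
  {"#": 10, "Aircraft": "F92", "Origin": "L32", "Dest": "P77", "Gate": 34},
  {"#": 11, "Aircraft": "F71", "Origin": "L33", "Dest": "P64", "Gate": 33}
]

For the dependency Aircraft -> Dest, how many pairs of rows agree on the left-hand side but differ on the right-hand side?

0

Aircraft=F92: all 2 rows agree on Dest — 0 pairs.
Aircraft=F87: all 2 rows agree on Dest — 0 pairs.
Aircraft=F49: all 2 rows agree on Dest — 0 pairs.
Aircraft=F56: all 2 rows agree on Dest — 0 pairs.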